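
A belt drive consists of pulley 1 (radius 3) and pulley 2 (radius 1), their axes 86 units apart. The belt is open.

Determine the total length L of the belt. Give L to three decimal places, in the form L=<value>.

open belt: β = asin((r2−r1)/C) = asin(-2/86) = -1.3326°
wrap1 = π − 2β = 182.6652°
wrap2 = π + 2β = 177.3348°
tangent length = C·cosβ = 85.9767
L = r1·wrap1 + r2·wrap2 + 2·C·cosβ = 3·3.1881 + 1·3.0951 + 2·85.9767 = 184.6129

L=184.613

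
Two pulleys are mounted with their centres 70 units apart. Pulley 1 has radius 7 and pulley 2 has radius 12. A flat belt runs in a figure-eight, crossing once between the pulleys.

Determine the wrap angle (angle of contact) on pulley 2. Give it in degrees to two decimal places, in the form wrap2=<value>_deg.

wrap2=211.50_deg

crossed belt: β = asin((r1+r2)/C) = asin(19/70) = 15.7493°
wrap1 = wrap2 = π + 2β = 211.4986°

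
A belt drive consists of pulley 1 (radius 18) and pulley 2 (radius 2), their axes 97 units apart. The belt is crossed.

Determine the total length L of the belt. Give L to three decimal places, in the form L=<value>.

crossed belt: β = asin((r1+r2)/C) = asin(20/97) = 11.8989°
wrap1 = wrap2 = π + 2β = 203.7978°
tangent length = C·cosβ = 94.9158
L = (r1+r2)·wrap + 2·C·cosβ = 20·3.5569 + 2·94.9158 = 260.9704

L=260.970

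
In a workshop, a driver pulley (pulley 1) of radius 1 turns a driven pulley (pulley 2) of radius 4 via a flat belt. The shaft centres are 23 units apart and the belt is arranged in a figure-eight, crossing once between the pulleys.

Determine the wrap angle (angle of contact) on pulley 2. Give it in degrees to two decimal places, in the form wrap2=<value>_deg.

crossed belt: β = asin((r1+r2)/C) = asin(5/23) = 12.5559°
wrap1 = wrap2 = π + 2β = 205.1117°

wrap2=205.11_deg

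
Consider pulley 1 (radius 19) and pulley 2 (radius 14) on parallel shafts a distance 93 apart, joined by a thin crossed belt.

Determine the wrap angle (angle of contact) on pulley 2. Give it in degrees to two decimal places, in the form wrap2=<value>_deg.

wrap2=221.57_deg

crossed belt: β = asin((r1+r2)/C) = asin(33/93) = 20.7836°
wrap1 = wrap2 = π + 2β = 221.5671°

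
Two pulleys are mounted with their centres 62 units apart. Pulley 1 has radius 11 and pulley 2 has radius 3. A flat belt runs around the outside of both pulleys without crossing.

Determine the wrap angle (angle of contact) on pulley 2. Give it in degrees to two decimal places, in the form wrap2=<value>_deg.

open belt: β = asin((r2−r1)/C) = asin(-8/62) = -7.4137°
wrap1 = π − 2β = 194.8273°
wrap2 = π + 2β = 165.1727°

wrap2=165.17_deg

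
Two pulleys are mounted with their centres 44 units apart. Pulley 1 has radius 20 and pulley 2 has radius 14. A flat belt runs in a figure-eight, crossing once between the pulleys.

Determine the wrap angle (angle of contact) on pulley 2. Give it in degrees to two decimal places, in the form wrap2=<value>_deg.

wrap2=281.20_deg

crossed belt: β = asin((r1+r2)/C) = asin(34/44) = 50.5994°
wrap1 = wrap2 = π + 2β = 281.1989°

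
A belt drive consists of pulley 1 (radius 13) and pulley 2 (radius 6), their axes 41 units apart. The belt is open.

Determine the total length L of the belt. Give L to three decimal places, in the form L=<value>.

open belt: β = asin((r2−r1)/C) = asin(-7/41) = -9.8304°
wrap1 = π − 2β = 199.6607°
wrap2 = π + 2β = 160.3393°
tangent length = C·cosβ = 40.3980
L = r1·wrap1 + r2·wrap2 + 2·C·cosβ = 13·3.4847 + 6·2.7984 + 2·40.3980 = 142.8883

L=142.888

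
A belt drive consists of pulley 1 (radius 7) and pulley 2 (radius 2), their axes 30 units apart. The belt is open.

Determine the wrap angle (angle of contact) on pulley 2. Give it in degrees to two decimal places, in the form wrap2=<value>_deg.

open belt: β = asin((r2−r1)/C) = asin(-5/30) = -9.5941°
wrap1 = π − 2β = 199.1881°
wrap2 = π + 2β = 160.8119°

wrap2=160.81_deg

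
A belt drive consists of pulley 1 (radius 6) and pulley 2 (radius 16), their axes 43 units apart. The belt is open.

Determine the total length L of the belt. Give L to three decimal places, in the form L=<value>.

L=157.451

open belt: β = asin((r2−r1)/C) = asin(10/43) = 13.4477°
wrap1 = π − 2β = 153.1045°
wrap2 = π + 2β = 206.8955°
tangent length = C·cosβ = 41.8210
L = r1·wrap1 + r2·wrap2 + 2·C·cosβ = 6·2.6722 + 16·3.6110 + 2·41.8210 = 157.4513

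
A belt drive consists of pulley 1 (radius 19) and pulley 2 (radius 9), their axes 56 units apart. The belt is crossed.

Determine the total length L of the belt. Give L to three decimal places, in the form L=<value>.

L=214.281

crossed belt: β = asin((r1+r2)/C) = asin(28/56) = 30.0000°
wrap1 = wrap2 = π + 2β = 240.0000°
tangent length = C·cosβ = 48.4974
L = (r1+r2)·wrap + 2·C·cosβ = 28·4.1888 + 2·48.4974 = 214.2810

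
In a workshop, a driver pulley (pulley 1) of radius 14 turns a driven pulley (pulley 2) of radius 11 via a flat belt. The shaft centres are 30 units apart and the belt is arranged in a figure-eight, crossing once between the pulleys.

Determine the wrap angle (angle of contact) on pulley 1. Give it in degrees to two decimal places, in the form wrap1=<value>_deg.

wrap1=292.89_deg

crossed belt: β = asin((r1+r2)/C) = asin(25/30) = 56.4427°
wrap1 = wrap2 = π + 2β = 292.8854°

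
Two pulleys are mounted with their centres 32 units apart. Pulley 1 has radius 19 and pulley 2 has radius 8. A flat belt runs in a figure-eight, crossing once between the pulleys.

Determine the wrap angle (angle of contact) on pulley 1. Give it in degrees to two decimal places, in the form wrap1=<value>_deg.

wrap1=295.08_deg

crossed belt: β = asin((r1+r2)/C) = asin(27/32) = 57.5383°
wrap1 = wrap2 = π + 2β = 295.0765°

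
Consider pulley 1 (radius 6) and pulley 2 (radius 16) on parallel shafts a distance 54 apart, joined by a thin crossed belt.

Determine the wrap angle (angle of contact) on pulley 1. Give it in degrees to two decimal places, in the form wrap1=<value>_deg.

wrap1=228.08_deg

crossed belt: β = asin((r1+r2)/C) = asin(22/54) = 24.0421°
wrap1 = wrap2 = π + 2β = 228.0842°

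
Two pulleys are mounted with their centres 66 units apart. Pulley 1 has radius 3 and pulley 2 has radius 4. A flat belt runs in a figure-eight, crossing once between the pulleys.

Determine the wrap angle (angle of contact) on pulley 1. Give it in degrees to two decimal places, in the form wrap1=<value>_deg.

wrap1=192.18_deg

crossed belt: β = asin((r1+r2)/C) = asin(7/66) = 6.0883°
wrap1 = wrap2 = π + 2β = 192.1766°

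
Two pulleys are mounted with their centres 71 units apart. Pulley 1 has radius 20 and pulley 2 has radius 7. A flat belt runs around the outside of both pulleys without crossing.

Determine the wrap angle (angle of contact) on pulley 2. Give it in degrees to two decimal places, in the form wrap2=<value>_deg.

wrap2=158.90_deg

open belt: β = asin((r2−r1)/C) = asin(-13/71) = -10.5503°
wrap1 = π − 2β = 201.1006°
wrap2 = π + 2β = 158.8994°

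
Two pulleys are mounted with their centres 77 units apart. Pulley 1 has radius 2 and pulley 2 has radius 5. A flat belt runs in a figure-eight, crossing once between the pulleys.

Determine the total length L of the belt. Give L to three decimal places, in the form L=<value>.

crossed belt: β = asin((r1+r2)/C) = asin(7/77) = 5.2159°
wrap1 = wrap2 = π + 2β = 190.4318°
tangent length = C·cosβ = 76.6812
L = (r1+r2)·wrap + 2·C·cosβ = 7·3.3237 + 2·76.6812 = 176.6280

L=176.628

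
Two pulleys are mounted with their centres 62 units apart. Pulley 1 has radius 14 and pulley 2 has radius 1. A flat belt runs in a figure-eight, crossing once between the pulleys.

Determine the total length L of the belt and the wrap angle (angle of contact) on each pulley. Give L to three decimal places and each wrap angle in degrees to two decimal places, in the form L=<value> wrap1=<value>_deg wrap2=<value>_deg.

crossed belt: β = asin((r1+r2)/C) = asin(15/62) = 14.0008°
wrap1 = wrap2 = π + 2β = 208.0016°
tangent length = C·cosβ = 60.1581
L = (r1+r2)·wrap + 2·C·cosβ = 15·3.6303 + 2·60.1581 = 174.7709

L=174.771 wrap1=208.00_deg wrap2=208.00_deg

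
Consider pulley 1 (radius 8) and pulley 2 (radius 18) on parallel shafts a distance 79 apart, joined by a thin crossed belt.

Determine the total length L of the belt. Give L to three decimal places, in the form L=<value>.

crossed belt: β = asin((r1+r2)/C) = asin(26/79) = 19.2150°
wrap1 = wrap2 = π + 2β = 218.4300°
tangent length = C·cosβ = 74.5989
L = (r1+r2)·wrap + 2·C·cosβ = 26·3.8123 + 2·74.5989 = 248.3182

L=248.318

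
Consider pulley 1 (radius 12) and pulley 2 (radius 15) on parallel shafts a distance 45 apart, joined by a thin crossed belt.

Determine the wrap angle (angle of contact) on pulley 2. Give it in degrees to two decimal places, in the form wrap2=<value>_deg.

crossed belt: β = asin((r1+r2)/C) = asin(27/45) = 36.8699°
wrap1 = wrap2 = π + 2β = 253.7398°

wrap2=253.74_deg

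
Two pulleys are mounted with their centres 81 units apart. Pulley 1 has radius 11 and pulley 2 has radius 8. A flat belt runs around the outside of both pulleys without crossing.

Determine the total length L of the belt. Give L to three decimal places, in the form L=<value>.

L=221.801

open belt: β = asin((r2−r1)/C) = asin(-3/81) = -2.1226°
wrap1 = π − 2β = 184.2451°
wrap2 = π + 2β = 175.7549°
tangent length = C·cosβ = 80.9444
L = r1·wrap1 + r2·wrap2 + 2·C·cosβ = 11·3.2157 + 8·3.0675 + 2·80.9444 = 221.8014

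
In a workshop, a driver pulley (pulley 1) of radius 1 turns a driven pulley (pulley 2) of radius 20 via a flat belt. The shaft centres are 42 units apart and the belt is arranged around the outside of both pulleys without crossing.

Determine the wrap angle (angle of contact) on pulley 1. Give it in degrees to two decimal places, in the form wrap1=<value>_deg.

wrap1=126.21_deg

open belt: β = asin((r2−r1)/C) = asin(19/42) = 26.8965°
wrap1 = π − 2β = 126.2069°
wrap2 = π + 2β = 233.7931°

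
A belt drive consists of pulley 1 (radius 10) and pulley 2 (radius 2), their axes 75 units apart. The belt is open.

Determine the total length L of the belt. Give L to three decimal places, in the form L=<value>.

open belt: β = asin((r2−r1)/C) = asin(-8/75) = -6.1232°
wrap1 = π − 2β = 192.2464°
wrap2 = π + 2β = 167.7536°
tangent length = C·cosβ = 74.5721
L = r1·wrap1 + r2·wrap2 + 2·C·cosβ = 10·3.3553 + 2·2.9279 + 2·74.5721 = 188.5533

L=188.553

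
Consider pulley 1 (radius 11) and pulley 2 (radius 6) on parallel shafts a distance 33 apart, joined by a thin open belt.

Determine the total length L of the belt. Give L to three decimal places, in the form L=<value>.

open belt: β = asin((r2−r1)/C) = asin(-5/33) = -8.7147°
wrap1 = π − 2β = 197.4295°
wrap2 = π + 2β = 162.5705°
tangent length = C·cosβ = 32.6190
L = r1·wrap1 + r2·wrap2 + 2·C·cosβ = 11·3.4458 + 6·2.8374 + 2·32.6190 = 120.1661

L=120.166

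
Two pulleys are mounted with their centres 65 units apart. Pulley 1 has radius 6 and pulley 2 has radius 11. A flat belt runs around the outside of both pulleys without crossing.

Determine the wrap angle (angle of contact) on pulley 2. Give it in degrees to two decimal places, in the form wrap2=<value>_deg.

open belt: β = asin((r2−r1)/C) = asin(5/65) = 4.4117°
wrap1 = π − 2β = 171.1765°
wrap2 = π + 2β = 188.8235°

wrap2=188.82_deg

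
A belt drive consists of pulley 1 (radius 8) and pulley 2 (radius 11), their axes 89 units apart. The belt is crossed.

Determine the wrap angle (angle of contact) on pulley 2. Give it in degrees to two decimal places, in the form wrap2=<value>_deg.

wrap2=204.65_deg

crossed belt: β = asin((r1+r2)/C) = asin(19/89) = 12.3266°
wrap1 = wrap2 = π + 2β = 204.6531°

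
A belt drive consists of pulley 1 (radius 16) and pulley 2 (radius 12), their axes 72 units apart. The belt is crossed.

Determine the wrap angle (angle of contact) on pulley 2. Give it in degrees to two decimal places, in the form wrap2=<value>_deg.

crossed belt: β = asin((r1+r2)/C) = asin(28/72) = 22.8854°
wrap1 = wrap2 = π + 2β = 225.7708°

wrap2=225.77_deg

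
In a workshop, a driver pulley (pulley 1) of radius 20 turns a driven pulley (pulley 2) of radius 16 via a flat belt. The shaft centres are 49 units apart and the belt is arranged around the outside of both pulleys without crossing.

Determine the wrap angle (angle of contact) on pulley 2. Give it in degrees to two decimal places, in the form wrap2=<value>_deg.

open belt: β = asin((r2−r1)/C) = asin(-4/49) = -4.6824°
wrap1 = π − 2β = 189.3648°
wrap2 = π + 2β = 170.6352°

wrap2=170.64_deg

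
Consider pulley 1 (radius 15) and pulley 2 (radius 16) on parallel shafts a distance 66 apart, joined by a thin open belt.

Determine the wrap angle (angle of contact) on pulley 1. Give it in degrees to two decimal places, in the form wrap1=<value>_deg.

wrap1=178.26_deg

open belt: β = asin((r2−r1)/C) = asin(1/66) = 0.8682°
wrap1 = π − 2β = 178.2637°
wrap2 = π + 2β = 181.7363°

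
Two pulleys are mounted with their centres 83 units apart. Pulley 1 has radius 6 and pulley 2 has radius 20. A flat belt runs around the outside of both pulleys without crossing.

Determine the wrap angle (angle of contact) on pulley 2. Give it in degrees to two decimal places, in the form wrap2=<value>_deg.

wrap2=199.42_deg

open belt: β = asin((r2−r1)/C) = asin(14/83) = 9.7108°
wrap1 = π − 2β = 160.5785°
wrap2 = π + 2β = 199.4215°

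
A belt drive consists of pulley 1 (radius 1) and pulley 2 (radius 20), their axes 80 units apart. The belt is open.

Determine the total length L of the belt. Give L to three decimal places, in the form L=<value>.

L=230.508

open belt: β = asin((r2−r1)/C) = asin(19/80) = 13.7390°
wrap1 = π − 2β = 152.5219°
wrap2 = π + 2β = 207.4781°
tangent length = C·cosβ = 77.7110
L = r1·wrap1 + r2·wrap2 + 2·C·cosβ = 1·2.6620 + 20·3.6212 + 2·77.7110 = 230.5075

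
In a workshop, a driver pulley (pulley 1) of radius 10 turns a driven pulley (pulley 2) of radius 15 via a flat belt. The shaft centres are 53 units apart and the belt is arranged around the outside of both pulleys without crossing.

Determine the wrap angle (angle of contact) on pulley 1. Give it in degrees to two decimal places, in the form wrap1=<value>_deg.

open belt: β = asin((r2−r1)/C) = asin(5/53) = 5.4133°
wrap1 = π − 2β = 169.1734°
wrap2 = π + 2β = 190.8266°

wrap1=169.17_deg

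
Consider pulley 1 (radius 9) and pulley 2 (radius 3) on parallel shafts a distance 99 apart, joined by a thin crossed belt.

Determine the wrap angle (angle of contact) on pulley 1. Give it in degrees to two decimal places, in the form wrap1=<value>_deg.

crossed belt: β = asin((r1+r2)/C) = asin(12/99) = 6.9621°
wrap1 = wrap2 = π + 2β = 193.9241°

wrap1=193.92_deg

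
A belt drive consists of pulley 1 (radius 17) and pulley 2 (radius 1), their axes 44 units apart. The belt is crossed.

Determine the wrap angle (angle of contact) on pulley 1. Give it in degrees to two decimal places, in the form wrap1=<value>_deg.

wrap1=228.30_deg

crossed belt: β = asin((r1+r2)/C) = asin(18/44) = 24.1477°
wrap1 = wrap2 = π + 2β = 228.2955°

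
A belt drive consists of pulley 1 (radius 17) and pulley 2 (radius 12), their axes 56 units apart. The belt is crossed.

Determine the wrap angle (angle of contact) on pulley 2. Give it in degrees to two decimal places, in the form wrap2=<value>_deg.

wrap2=242.38_deg

crossed belt: β = asin((r1+r2)/C) = asin(29/56) = 31.1886°
wrap1 = wrap2 = π + 2β = 242.3772°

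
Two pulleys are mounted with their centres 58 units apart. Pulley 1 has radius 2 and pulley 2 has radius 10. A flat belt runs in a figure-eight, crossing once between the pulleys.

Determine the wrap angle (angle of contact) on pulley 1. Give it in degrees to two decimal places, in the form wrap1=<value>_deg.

wrap1=203.88_deg

crossed belt: β = asin((r1+r2)/C) = asin(12/58) = 11.9405°
wrap1 = wrap2 = π + 2β = 203.8811°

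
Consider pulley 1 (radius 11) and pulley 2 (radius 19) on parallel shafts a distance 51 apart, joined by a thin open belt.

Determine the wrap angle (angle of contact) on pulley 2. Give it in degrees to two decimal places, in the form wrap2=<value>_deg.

wrap2=198.05_deg

open belt: β = asin((r2−r1)/C) = asin(8/51) = 9.0248°
wrap1 = π − 2β = 161.9503°
wrap2 = π + 2β = 198.0497°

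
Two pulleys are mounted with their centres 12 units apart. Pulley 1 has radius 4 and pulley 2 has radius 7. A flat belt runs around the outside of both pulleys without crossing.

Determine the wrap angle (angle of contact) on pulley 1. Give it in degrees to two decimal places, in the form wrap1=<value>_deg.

open belt: β = asin((r2−r1)/C) = asin(3/12) = 14.4775°
wrap1 = π − 2β = 151.0450°
wrap2 = π + 2β = 208.9550°

wrap1=151.04_deg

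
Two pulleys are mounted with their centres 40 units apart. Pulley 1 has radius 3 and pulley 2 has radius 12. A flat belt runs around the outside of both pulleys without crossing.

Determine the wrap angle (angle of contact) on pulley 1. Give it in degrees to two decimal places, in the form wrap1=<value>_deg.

open belt: β = asin((r2−r1)/C) = asin(9/40) = 13.0029°
wrap1 = π − 2β = 153.9942°
wrap2 = π + 2β = 206.0058°

wrap1=153.99_deg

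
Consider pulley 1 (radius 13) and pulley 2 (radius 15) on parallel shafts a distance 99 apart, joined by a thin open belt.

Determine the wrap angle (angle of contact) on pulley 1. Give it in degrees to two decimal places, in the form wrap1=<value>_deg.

wrap1=177.68_deg

open belt: β = asin((r2−r1)/C) = asin(2/99) = 1.1576°
wrap1 = π − 2β = 177.6849°
wrap2 = π + 2β = 182.3151°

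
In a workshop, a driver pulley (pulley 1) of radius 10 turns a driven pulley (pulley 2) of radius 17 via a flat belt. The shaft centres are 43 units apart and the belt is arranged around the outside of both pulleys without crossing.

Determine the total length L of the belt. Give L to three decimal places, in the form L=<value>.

L=171.965

open belt: β = asin((r2−r1)/C) = asin(7/43) = 9.3689°
wrap1 = π − 2β = 161.2622°
wrap2 = π + 2β = 198.7378°
tangent length = C·cosβ = 42.4264
L = r1·wrap1 + r2·wrap2 + 2·C·cosβ = 10·2.8146 + 17·3.4686 + 2·42.4264 = 171.9651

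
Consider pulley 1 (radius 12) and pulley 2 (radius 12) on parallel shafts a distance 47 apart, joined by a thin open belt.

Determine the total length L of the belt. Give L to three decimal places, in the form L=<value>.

open belt: β = asin((r2−r1)/C) = asin(0/47) = 0.0000°
wrap1 = π − 2β = 180.0000°
wrap2 = π + 2β = 180.0000°
tangent length = C·cosβ = 47.0000
L = r1·wrap1 + r2·wrap2 + 2·C·cosβ = 12·3.1416 + 12·3.1416 + 2·47.0000 = 169.3982

L=169.398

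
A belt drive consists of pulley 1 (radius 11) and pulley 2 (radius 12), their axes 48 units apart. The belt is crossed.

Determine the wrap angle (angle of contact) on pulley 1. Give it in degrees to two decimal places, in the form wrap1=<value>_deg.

crossed belt: β = asin((r1+r2)/C) = asin(23/48) = 28.6310°
wrap1 = wrap2 = π + 2β = 237.2620°

wrap1=237.26_deg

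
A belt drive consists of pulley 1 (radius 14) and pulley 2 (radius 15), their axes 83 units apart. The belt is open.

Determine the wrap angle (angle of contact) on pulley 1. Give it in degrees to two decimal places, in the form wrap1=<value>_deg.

open belt: β = asin((r2−r1)/C) = asin(1/83) = 0.6903°
wrap1 = π − 2β = 178.6193°
wrap2 = π + 2β = 181.3807°

wrap1=178.62_deg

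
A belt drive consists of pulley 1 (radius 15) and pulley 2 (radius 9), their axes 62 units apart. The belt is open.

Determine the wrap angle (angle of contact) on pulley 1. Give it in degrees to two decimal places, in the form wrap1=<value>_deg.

open belt: β = asin((r2−r1)/C) = asin(-6/62) = -5.5534°
wrap1 = π − 2β = 191.1069°
wrap2 = π + 2β = 168.8931°

wrap1=191.11_deg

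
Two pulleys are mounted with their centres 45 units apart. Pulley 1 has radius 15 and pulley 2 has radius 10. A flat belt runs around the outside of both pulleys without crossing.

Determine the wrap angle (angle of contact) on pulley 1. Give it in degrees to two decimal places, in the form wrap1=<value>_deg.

open belt: β = asin((r2−r1)/C) = asin(-5/45) = -6.3794°
wrap1 = π − 2β = 192.7587°
wrap2 = π + 2β = 167.2413°

wrap1=192.76_deg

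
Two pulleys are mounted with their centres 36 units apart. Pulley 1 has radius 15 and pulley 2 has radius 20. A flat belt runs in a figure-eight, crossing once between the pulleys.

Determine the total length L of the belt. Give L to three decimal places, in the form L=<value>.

crossed belt: β = asin((r1+r2)/C) = asin(35/36) = 76.4638°
wrap1 = wrap2 = π + 2β = 332.9276°
tangent length = C·cosβ = 8.4261
L = (r1+r2)·wrap + 2·C·cosβ = 35·5.8107 + 2·8.4261 = 220.2262

L=220.226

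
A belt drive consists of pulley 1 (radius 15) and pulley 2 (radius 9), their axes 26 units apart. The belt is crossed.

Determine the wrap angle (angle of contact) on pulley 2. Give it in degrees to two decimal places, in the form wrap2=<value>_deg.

crossed belt: β = asin((r1+r2)/C) = asin(24/26) = 67.3801°
wrap1 = wrap2 = π + 2β = 314.7603°

wrap2=314.76_deg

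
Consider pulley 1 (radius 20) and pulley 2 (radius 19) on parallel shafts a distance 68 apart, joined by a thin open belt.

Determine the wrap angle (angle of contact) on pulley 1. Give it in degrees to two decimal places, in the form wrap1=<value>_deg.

open belt: β = asin((r2−r1)/C) = asin(-1/68) = -0.8426°
wrap1 = π − 2β = 181.6852°
wrap2 = π + 2β = 178.3148°

wrap1=181.69_deg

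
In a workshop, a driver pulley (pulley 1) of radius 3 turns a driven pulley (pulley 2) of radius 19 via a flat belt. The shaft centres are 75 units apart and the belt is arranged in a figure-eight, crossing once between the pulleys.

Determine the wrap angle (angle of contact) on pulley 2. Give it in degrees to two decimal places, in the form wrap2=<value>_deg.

crossed belt: β = asin((r1+r2)/C) = asin(22/75) = 17.0576°
wrap1 = wrap2 = π + 2β = 214.1152°

wrap2=214.12_deg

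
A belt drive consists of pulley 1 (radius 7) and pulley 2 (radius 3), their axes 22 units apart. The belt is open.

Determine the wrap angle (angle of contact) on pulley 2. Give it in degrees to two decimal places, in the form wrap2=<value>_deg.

wrap2=159.05_deg

open belt: β = asin((r2−r1)/C) = asin(-4/22) = -10.4757°
wrap1 = π − 2β = 200.9514°
wrap2 = π + 2β = 159.0486°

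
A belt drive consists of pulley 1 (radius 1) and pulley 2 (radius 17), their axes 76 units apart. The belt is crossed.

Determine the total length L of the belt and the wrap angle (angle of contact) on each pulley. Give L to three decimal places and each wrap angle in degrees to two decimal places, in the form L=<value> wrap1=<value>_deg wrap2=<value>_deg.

L=212.832 wrap1=207.40_deg wrap2=207.40_deg

crossed belt: β = asin((r1+r2)/C) = asin(18/76) = 13.7002°
wrap1 = wrap2 = π + 2β = 207.4005°
tangent length = C·cosβ = 73.8377
L = (r1+r2)·wrap + 2·C·cosβ = 18·3.6198 + 2·73.8377 = 212.8321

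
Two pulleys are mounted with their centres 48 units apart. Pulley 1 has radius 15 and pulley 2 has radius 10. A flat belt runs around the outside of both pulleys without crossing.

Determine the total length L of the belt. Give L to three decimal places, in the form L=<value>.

L=175.061

open belt: β = asin((r2−r1)/C) = asin(-5/48) = -5.9792°
wrap1 = π − 2β = 191.9583°
wrap2 = π + 2β = 168.0417°
tangent length = C·cosβ = 47.7389
L = r1·wrap1 + r2·wrap2 + 2·C·cosβ = 15·3.3503 + 10·2.9329 + 2·47.7389 = 175.0611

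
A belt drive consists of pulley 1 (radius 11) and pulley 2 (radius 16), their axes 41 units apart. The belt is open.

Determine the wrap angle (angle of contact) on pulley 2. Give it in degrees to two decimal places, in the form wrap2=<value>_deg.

wrap2=194.01_deg

open belt: β = asin((r2−r1)/C) = asin(5/41) = 7.0047°
wrap1 = π − 2β = 165.9905°
wrap2 = π + 2β = 194.0095°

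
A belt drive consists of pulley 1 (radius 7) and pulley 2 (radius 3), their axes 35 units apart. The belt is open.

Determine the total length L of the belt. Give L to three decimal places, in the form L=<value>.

open belt: β = asin((r2−r1)/C) = asin(-4/35) = -6.5624°
wrap1 = π − 2β = 193.1249°
wrap2 = π + 2β = 166.8751°
tangent length = C·cosβ = 34.7707
L = r1·wrap1 + r2·wrap2 + 2·C·cosβ = 7·3.3707 + 3·2.9125 + 2·34.7707 = 101.8736

L=101.874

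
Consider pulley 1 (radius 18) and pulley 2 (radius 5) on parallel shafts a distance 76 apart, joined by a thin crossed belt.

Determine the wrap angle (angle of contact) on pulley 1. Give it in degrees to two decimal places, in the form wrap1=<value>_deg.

crossed belt: β = asin((r1+r2)/C) = asin(23/76) = 17.6157°
wrap1 = wrap2 = π + 2β = 215.2315°

wrap1=215.23_deg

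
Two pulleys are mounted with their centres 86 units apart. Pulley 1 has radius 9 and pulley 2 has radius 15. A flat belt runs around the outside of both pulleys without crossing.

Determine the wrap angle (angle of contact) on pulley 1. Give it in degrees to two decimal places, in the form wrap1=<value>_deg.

wrap1=172.00_deg

open belt: β = asin((r2−r1)/C) = asin(6/86) = 4.0006°
wrap1 = π − 2β = 171.9987°
wrap2 = π + 2β = 188.0013°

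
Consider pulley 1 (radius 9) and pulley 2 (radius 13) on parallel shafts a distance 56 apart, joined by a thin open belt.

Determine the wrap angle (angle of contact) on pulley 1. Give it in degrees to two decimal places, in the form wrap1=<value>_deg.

wrap1=171.81_deg

open belt: β = asin((r2−r1)/C) = asin(4/56) = 4.0960°
wrap1 = π − 2β = 171.8079°
wrap2 = π + 2β = 188.1921°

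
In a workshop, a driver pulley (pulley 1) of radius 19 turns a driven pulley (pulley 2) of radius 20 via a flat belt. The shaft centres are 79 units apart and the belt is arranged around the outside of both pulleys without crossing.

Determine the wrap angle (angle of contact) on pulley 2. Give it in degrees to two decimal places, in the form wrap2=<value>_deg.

open belt: β = asin((r2−r1)/C) = asin(1/79) = 0.7253°
wrap1 = π − 2β = 178.5494°
wrap2 = π + 2β = 181.4506°

wrap2=181.45_deg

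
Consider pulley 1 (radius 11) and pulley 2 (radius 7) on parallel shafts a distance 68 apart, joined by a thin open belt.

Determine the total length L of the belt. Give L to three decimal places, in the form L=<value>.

L=192.784

open belt: β = asin((r2−r1)/C) = asin(-4/68) = -3.3723°
wrap1 = π − 2β = 186.7446°
wrap2 = π + 2β = 173.2554°
tangent length = C·cosβ = 67.8823
L = r1·wrap1 + r2·wrap2 + 2·C·cosβ = 11·3.2593 + 7·3.0239 + 2·67.8823 = 192.7840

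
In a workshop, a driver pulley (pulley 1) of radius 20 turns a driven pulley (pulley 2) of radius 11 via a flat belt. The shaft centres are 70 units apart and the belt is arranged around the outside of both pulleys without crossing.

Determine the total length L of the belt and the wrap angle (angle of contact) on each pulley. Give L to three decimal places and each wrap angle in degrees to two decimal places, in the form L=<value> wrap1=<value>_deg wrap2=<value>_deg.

open belt: β = asin((r2−r1)/C) = asin(-9/70) = -7.3870°
wrap1 = π − 2β = 194.7741°
wrap2 = π + 2β = 165.2259°
tangent length = C·cosβ = 69.4190
L = r1·wrap1 + r2·wrap2 + 2·C·cosβ = 20·3.3994 + 11·2.8837 + 2·69.4190 = 238.5481

L=238.548 wrap1=194.77_deg wrap2=165.23_deg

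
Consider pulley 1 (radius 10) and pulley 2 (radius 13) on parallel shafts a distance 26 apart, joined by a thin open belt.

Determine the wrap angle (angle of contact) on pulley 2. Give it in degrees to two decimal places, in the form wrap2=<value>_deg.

wrap2=193.25_deg

open belt: β = asin((r2−r1)/C) = asin(3/26) = 6.6258°
wrap1 = π − 2β = 166.7484°
wrap2 = π + 2β = 193.2516°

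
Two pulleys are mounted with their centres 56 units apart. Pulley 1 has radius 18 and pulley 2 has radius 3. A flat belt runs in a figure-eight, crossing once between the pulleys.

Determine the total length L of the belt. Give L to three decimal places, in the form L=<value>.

crossed belt: β = asin((r1+r2)/C) = asin(21/56) = 22.0243°
wrap1 = wrap2 = π + 2β = 224.0486°
tangent length = C·cosβ = 51.9134
L = (r1+r2)·wrap + 2·C·cosβ = 21·3.9104 + 2·51.9134 = 185.9449

L=185.945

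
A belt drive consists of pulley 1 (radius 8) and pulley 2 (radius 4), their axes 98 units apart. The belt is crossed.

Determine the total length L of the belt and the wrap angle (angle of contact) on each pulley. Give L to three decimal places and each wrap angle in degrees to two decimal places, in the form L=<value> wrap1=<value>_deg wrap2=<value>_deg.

crossed belt: β = asin((r1+r2)/C) = asin(12/98) = 7.0335°
wrap1 = wrap2 = π + 2β = 194.0669°
tangent length = C·cosβ = 97.2625
L = (r1+r2)·wrap + 2·C·cosβ = 12·3.3871 + 2·97.2625 = 235.1703

L=235.170 wrap1=194.07_deg wrap2=194.07_deg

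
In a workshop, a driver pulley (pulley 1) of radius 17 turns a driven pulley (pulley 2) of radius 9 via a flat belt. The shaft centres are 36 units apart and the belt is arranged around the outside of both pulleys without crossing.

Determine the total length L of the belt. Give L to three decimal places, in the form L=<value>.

L=155.467

open belt: β = asin((r2−r1)/C) = asin(-8/36) = -12.8396°
wrap1 = π − 2β = 205.6792°
wrap2 = π + 2β = 154.3208°
tangent length = C·cosβ = 35.0999
L = r1·wrap1 + r2·wrap2 + 2·C·cosβ = 17·3.5898 + 9·2.6934 + 2·35.0999 = 155.4666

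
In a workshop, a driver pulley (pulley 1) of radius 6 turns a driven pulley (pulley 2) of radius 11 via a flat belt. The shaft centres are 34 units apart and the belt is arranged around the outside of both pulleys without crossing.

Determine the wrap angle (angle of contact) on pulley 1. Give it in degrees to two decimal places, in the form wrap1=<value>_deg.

wrap1=163.09_deg

open belt: β = asin((r2−r1)/C) = asin(5/34) = 8.4565°
wrap1 = π − 2β = 163.0870°
wrap2 = π + 2β = 196.9130°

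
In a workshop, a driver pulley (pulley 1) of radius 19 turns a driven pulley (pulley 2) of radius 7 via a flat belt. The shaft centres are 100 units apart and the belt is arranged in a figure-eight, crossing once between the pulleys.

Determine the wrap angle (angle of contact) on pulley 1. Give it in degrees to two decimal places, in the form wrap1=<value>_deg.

crossed belt: β = asin((r1+r2)/C) = asin(26/100) = 15.0701°
wrap1 = wrap2 = π + 2β = 210.1401°

wrap1=210.14_deg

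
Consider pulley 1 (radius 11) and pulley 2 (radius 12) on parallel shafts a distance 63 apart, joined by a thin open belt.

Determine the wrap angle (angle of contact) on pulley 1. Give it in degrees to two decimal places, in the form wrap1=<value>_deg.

wrap1=178.18_deg

open belt: β = asin((r2−r1)/C) = asin(1/63) = 0.9095°
wrap1 = π − 2β = 178.1810°
wrap2 = π + 2β = 181.8190°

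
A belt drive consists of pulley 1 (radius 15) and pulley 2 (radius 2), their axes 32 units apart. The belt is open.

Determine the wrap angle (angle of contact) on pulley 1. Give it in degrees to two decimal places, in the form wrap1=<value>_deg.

open belt: β = asin((r2−r1)/C) = asin(-13/32) = -23.9695°
wrap1 = π − 2β = 227.9390°
wrap2 = π + 2β = 132.0610°

wrap1=227.94_deg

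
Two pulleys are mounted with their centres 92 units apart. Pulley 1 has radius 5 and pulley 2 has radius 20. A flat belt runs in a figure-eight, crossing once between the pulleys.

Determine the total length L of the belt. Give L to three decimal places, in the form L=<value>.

L=269.376

crossed belt: β = asin((r1+r2)/C) = asin(25/92) = 15.7678°
wrap1 = wrap2 = π + 2β = 211.5356°
tangent length = C·cosβ = 88.5381
L = (r1+r2)·wrap + 2·C·cosβ = 25·3.6920 + 2·88.5381 = 269.3761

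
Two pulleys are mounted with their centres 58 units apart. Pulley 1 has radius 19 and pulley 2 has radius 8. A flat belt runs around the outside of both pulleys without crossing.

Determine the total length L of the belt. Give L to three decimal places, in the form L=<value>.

L=202.916

open belt: β = asin((r2−r1)/C) = asin(-11/58) = -10.9327°
wrap1 = π − 2β = 201.8653°
wrap2 = π + 2β = 158.1347°
tangent length = C·cosβ = 56.9473
L = r1·wrap1 + r2·wrap2 + 2·C·cosβ = 19·3.5232 + 8·2.7600 + 2·56.9473 = 202.9155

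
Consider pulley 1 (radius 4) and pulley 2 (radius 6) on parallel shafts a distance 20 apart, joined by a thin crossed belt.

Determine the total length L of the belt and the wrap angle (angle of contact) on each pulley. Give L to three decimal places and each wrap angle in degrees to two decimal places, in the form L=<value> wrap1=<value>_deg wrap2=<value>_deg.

crossed belt: β = asin((r1+r2)/C) = asin(10/20) = 30.0000°
wrap1 = wrap2 = π + 2β = 240.0000°
tangent length = C·cosβ = 17.3205
L = (r1+r2)·wrap + 2·C·cosβ = 10·4.1888 + 2·17.3205 = 76.5289

L=76.529 wrap1=240.00_deg wrap2=240.00_deg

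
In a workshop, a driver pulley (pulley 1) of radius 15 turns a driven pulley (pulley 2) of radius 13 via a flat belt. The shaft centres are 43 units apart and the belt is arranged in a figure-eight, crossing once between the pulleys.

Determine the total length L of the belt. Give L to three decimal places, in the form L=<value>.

L=192.944

crossed belt: β = asin((r1+r2)/C) = asin(28/43) = 40.6293°
wrap1 = wrap2 = π + 2β = 261.2587°
tangent length = C·cosβ = 32.6343
L = (r1+r2)·wrap + 2·C·cosβ = 28·4.5598 + 2·32.6343 = 192.9437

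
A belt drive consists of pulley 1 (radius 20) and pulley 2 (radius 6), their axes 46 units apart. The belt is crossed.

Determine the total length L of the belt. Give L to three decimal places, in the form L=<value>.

crossed belt: β = asin((r1+r2)/C) = asin(26/46) = 34.4174°
wrap1 = wrap2 = π + 2β = 248.8348°
tangent length = C·cosβ = 37.9473
L = (r1+r2)·wrap + 2·C·cosβ = 26·4.3430 + 2·37.9473 = 188.8123

L=188.812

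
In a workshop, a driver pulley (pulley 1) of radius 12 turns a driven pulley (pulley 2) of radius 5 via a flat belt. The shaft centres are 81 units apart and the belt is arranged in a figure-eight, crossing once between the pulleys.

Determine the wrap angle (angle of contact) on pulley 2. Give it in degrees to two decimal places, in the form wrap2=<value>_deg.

crossed belt: β = asin((r1+r2)/C) = asin(17/81) = 12.1151°
wrap1 = wrap2 = π + 2β = 204.2302°

wrap2=204.23_deg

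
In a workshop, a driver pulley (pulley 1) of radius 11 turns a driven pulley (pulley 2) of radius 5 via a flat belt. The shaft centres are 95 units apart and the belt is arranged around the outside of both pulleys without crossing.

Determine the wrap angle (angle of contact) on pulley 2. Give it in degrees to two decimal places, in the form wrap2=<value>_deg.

open belt: β = asin((r2−r1)/C) = asin(-6/95) = -3.6211°
wrap1 = π − 2β = 187.2422°
wrap2 = π + 2β = 172.7578°

wrap2=172.76_deg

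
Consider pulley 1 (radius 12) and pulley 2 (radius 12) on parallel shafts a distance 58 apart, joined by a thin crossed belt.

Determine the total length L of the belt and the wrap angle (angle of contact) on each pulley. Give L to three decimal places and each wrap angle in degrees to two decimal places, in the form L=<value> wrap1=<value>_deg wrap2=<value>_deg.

crossed belt: β = asin((r1+r2)/C) = asin(24/58) = 24.4433°
wrap1 = wrap2 = π + 2β = 228.8867°
tangent length = C·cosβ = 52.8015
L = (r1+r2)·wrap + 2·C·cosβ = 24·3.9948 + 2·52.8015 = 201.4789

L=201.479 wrap1=228.89_deg wrap2=228.89_deg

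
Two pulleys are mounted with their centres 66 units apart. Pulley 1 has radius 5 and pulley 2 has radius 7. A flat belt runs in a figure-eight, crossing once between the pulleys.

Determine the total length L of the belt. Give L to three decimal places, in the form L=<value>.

crossed belt: β = asin((r1+r2)/C) = asin(12/66) = 10.4757°
wrap1 = wrap2 = π + 2β = 200.9514°
tangent length = C·cosβ = 64.8999
L = (r1+r2)·wrap + 2·C·cosβ = 12·3.5073 + 2·64.8999 = 171.8870

L=171.887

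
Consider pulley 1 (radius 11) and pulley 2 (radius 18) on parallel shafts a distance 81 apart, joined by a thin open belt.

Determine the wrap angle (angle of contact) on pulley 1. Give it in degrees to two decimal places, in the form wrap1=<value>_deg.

open belt: β = asin((r2−r1)/C) = asin(7/81) = 4.9577°
wrap1 = π − 2β = 170.0847°
wrap2 = π + 2β = 189.9153°

wrap1=170.08_deg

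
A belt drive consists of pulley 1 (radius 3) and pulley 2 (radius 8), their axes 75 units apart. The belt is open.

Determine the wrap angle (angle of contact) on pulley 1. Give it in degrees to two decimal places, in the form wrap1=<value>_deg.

open belt: β = asin((r2−r1)/C) = asin(5/75) = 3.8226°
wrap1 = π − 2β = 172.3549°
wrap2 = π + 2β = 187.6451°

wrap1=172.35_deg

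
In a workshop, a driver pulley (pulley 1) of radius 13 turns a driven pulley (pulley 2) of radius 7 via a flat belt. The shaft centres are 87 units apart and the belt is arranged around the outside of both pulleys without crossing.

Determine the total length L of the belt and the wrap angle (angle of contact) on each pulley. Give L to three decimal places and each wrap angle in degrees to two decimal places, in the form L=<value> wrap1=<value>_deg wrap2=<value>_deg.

open belt: β = asin((r2−r1)/C) = asin(-6/87) = -3.9546°
wrap1 = π − 2β = 187.9091°
wrap2 = π + 2β = 172.0909°
tangent length = C·cosβ = 86.7929
L = r1·wrap1 + r2·wrap2 + 2·C·cosβ = 13·3.2796 + 7·3.0036 + 2·86.7929 = 237.2458

L=237.246 wrap1=187.91_deg wrap2=172.09_deg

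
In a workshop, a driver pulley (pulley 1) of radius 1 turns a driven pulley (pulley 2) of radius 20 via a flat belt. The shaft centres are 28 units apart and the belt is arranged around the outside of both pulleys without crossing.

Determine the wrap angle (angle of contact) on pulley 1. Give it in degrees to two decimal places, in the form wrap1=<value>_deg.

wrap1=94.54_deg

open belt: β = asin((r2−r1)/C) = asin(19/28) = 42.7321°
wrap1 = π − 2β = 94.5358°
wrap2 = π + 2β = 265.4642°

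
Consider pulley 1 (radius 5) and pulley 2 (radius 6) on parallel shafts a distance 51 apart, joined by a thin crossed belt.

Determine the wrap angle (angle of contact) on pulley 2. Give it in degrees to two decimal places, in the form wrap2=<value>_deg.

crossed belt: β = asin((r1+r2)/C) = asin(11/51) = 12.4558°
wrap1 = wrap2 = π + 2β = 204.9116°

wrap2=204.91_deg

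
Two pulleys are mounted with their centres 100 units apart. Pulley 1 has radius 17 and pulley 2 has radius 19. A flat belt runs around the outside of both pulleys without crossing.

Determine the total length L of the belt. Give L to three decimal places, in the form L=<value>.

open belt: β = asin((r2−r1)/C) = asin(2/100) = 1.1460°
wrap1 = π − 2β = 177.7080°
wrap2 = π + 2β = 182.2920°
tangent length = C·cosβ = 99.9800
L = r1·wrap1 + r2·wrap2 + 2·C·cosβ = 17·3.1016 + 19·3.1816 + 2·99.9800 = 313.1373

L=313.137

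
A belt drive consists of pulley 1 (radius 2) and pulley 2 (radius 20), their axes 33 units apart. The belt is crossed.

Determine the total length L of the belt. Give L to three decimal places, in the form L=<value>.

L=150.417

crossed belt: β = asin((r1+r2)/C) = asin(22/33) = 41.8103°
wrap1 = wrap2 = π + 2β = 263.6206°
tangent length = C·cosβ = 24.5967
L = (r1+r2)·wrap + 2·C·cosβ = 22·4.6010 + 2·24.5967 = 150.4166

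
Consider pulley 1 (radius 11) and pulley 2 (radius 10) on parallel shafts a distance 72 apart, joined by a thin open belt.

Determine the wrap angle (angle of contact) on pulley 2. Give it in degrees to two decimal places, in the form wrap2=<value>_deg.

open belt: β = asin((r2−r1)/C) = asin(-1/72) = -0.7958°
wrap1 = π − 2β = 181.5916°
wrap2 = π + 2β = 178.4084°

wrap2=178.41_deg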